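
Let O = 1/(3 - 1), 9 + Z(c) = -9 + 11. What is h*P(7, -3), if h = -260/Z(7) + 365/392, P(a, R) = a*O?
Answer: 14925/112 ≈ 133.26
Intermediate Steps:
Z(c) = -7 (Z(c) = -9 + (-9 + 11) = -9 + 2 = -7)
O = ½ (O = 1/2 = ½ ≈ 0.50000)
P(a, R) = a/2 (P(a, R) = a*(½) = a/2)
h = 14925/392 (h = -260/(-7) + 365/392 = -260*(-⅐) + 365*(1/392) = 260/7 + 365/392 = 14925/392 ≈ 38.074)
h*P(7, -3) = 14925*((½)*7)/392 = (14925/392)*(7/2) = 14925/112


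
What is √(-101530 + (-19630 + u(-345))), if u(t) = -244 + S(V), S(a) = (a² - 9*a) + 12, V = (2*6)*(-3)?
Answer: 6*I*√3327 ≈ 346.08*I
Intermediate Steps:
V = -36 (V = 12*(-3) = -36)
S(a) = 12 + a² - 9*a
u(t) = 1388 (u(t) = -244 + (12 + (-36)² - 9*(-36)) = -244 + (12 + 1296 + 324) = -244 + 1632 = 1388)
√(-101530 + (-19630 + u(-345))) = √(-101530 + (-19630 + 1388)) = √(-101530 - 18242) = √(-119772) = 6*I*√3327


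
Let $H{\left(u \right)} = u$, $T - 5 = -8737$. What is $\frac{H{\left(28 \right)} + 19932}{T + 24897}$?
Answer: $\frac{3992}{3233} \approx 1.2348$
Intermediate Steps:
$T = -8732$ ($T = 5 - 8737 = -8732$)
$\frac{H{\left(28 \right)} + 19932}{T + 24897} = \frac{28 + 19932}{-8732 + 24897} = \frac{19960}{16165} = 19960 \cdot \frac{1}{16165} = \frac{3992}{3233}$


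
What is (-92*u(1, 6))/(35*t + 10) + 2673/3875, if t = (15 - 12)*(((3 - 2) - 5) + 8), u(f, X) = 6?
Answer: -98961/166625 ≈ -0.59391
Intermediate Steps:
t = 12 (t = 3*((1 - 5) + 8) = 3*(-4 + 8) = 3*4 = 12)
(-92*u(1, 6))/(35*t + 10) + 2673/3875 = (-92*6)/(35*12 + 10) + 2673/3875 = -552/(420 + 10) + 2673*(1/3875) = -552/430 + 2673/3875 = -552*1/430 + 2673/3875 = -276/215 + 2673/3875 = -98961/166625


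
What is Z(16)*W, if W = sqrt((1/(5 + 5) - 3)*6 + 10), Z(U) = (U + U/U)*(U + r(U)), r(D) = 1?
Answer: 289*I*sqrt(185)/5 ≈ 786.17*I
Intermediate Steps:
Z(U) = (1 + U)**2 (Z(U) = (U + U/U)*(U + 1) = (U + 1)*(1 + U) = (1 + U)*(1 + U) = (1 + U)**2)
W = I*sqrt(185)/5 (W = sqrt((1/10 - 3)*6 + 10) = sqrt(-29/10*6 + 10) = sqrt(-87/5 + 10) = sqrt(-37/5) = I*sqrt(185)/5 ≈ 2.7203*I)
Z(16)*W = (1 + 16**2 + 2*16)*(I*sqrt(185)/5) = (1 + 256 + 32)*(I*sqrt(185)/5) = 289*(I*sqrt(185)/5) = 289*I*sqrt(185)/5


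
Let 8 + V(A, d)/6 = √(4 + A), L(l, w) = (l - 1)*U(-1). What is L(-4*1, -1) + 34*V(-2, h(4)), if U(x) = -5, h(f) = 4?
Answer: -1607 + 204*√2 ≈ -1318.5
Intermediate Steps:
L(l, w) = 5 - 5*l (L(l, w) = (l - 1)*(-5) = (-1 + l)*(-5) = 5 - 5*l)
V(A, d) = -48 + 6*√(4 + A)
L(-4*1, -1) + 34*V(-2, h(4)) = (5 - (-20)) + 34*(-48 + 6*√(4 - 2)) = (5 - 5*(-4)) + 34*(-48 + 6*√2) = (5 + 20) + (-1632 + 204*√2) = 25 + (-1632 + 204*√2) = -1607 + 204*√2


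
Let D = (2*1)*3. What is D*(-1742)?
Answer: -10452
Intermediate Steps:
D = 6 (D = 2*3 = 6)
D*(-1742) = 6*(-1742) = -10452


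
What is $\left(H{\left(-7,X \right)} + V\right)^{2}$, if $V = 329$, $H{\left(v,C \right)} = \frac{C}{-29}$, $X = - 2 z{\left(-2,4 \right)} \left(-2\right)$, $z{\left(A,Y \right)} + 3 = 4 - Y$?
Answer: $\frac{91259809}{841} \approx 1.0851 \cdot 10^{5}$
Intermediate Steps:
$z{\left(A,Y \right)} = 1 - Y$ ($z{\left(A,Y \right)} = -3 - \left(-4 + Y\right) = 1 - Y$)
$X = -12$ ($X = - 2 \left(1 - 4\right) \left(-2\right) = \left(-2\right) \left(-3\right) \left(-2\right) = 6 \left(-2\right) = -12$)
$H{\left(v,C \right)} = - \frac{C}{29}$ ($H{\left(v,C \right)} = C \left(- \frac{1}{29}\right) = - \frac{C}{29}$)
$\left(H{\left(-7,X \right)} + V\right)^{2} = \left(\left(- \frac{1}{29}\right) \left(-12\right) + 329\right)^{2} = \left(\frac{12}{29} + 329\right)^{2} = \left(\frac{9553}{29}\right)^{2} = \frac{91259809}{841}$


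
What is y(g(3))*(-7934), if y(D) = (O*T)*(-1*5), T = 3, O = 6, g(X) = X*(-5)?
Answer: 714060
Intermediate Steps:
g(X) = -5*X
y(D) = -90 (y(D) = (6*3)*(-1*5) = 18*(-5) = -90)
y(g(3))*(-7934) = -90*(-7934) = 714060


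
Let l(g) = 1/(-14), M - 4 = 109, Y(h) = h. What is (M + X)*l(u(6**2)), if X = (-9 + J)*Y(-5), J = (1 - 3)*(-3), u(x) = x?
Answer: -64/7 ≈ -9.1429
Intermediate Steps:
M = 113 (M = 4 + 109 = 113)
J = 6 (J = -2*(-3) = 6)
l(g) = -1/14
X = 15 (X = (-9 + 6)*(-5) = -3*(-5) = 15)
(M + X)*l(u(6**2)) = (113 + 15)*(-1/14) = 128*(-1/14) = -64/7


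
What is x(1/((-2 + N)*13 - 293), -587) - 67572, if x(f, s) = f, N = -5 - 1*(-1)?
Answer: -25069213/371 ≈ -67572.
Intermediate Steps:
N = -4 (N = -5 + 1 = -4)
x(1/((-2 + N)*13 - 293), -587) - 67572 = 1/((-2 - 4)*13 - 293) - 67572 = 1/(-6*13 - 293) - 67572 = 1/(-78 - 293) - 67572 = 1/(-371) - 67572 = -1/371 - 67572 = -25069213/371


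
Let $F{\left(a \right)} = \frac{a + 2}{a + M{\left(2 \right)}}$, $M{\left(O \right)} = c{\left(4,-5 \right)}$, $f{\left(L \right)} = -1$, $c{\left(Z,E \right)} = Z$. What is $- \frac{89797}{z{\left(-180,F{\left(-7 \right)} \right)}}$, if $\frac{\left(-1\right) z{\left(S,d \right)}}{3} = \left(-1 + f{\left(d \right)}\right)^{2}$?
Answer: $\frac{89797}{12} \approx 7483.1$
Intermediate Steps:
$M{\left(O \right)} = 4$
$F{\left(a \right)} = \frac{2 + a}{4 + a}$ ($F{\left(a \right)} = \frac{a + 2}{a + 4} = \frac{2 + a}{4 + a}$)
$z{\left(S,d \right)} = -12$ ($z{\left(S,d \right)} = - 3 \left(-1 - 1\right)^{2} = - 3 \left(-2\right)^{2} = \left(-3\right) 4 = -12$)
$- \frac{89797}{z{\left(-180,F{\left(-7 \right)} \right)}} = - \frac{89797}{-12} = \left(-89797\right) \left(- \frac{1}{12}\right) = \frac{89797}{12}$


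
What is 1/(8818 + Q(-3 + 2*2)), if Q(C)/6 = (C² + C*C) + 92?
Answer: 1/9382 ≈ 0.00010659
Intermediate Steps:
Q(C) = 552 + 12*C² (Q(C) = 6*((C² + C*C) + 92) = 6*((C² + C²) + 92) = 6*(2*C² + 92) = 6*(92 + 2*C²) = 552 + 12*C²)
1/(8818 + Q(-3 + 2*2)) = 1/(8818 + (552 + 12*(-3 + 2*2)²)) = 1/(8818 + (552 + 12*(-3 + 4)²)) = 1/(8818 + (552 + 12*1²)) = 1/(8818 + (552 + 12*1)) = 1/(8818 + (552 + 12)) = 1/(8818 + 564) = 1/9382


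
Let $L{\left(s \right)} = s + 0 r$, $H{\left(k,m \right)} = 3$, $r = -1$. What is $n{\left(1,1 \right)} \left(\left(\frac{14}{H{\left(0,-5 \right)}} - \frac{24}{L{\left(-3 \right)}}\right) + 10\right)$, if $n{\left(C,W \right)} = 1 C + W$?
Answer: $\frac{136}{3} \approx 45.333$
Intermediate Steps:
$n{\left(C,W \right)} = C + W$
$L{\left(s \right)} = s$ ($L{\left(s \right)} = s + 0 \left(-1\right) = s + 0 = s$)
$n{\left(1,1 \right)} \left(\left(\frac{14}{H{\left(0,-5 \right)}} - \frac{24}{L{\left(-3 \right)}}\right) + 10\right) = \left(1 + 1\right) \left(\left(\frac{14}{3} - \frac{24}{-3}\right) + 10\right) = 2 \left(\left(14 \cdot \frac{1}{3} - -8\right) + 10\right) = 2 \left(\left(\frac{14}{3} + 8\right) + 10\right) = 2 \left(\frac{38}{3} + 10\right) = 2 \cdot \frac{68}{3} = \frac{136}{3}$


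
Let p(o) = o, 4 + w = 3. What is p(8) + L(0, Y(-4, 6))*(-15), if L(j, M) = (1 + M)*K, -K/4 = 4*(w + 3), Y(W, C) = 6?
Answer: 3368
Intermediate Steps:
w = -1 (w = -4 + 3 = -1)
K = -32 (K = -16*(-1 + 3) = -16*2 = -4*8 = -32)
L(j, M) = -32 - 32*M (L(j, M) = (1 + M)*(-32) = -32 - 32*M)
p(8) + L(0, Y(-4, 6))*(-15) = 8 + (-32 - 32*6)*(-15) = 8 + (-32 - 192)*(-15) = 8 - 224*(-15) = 8 + 3360 = 3368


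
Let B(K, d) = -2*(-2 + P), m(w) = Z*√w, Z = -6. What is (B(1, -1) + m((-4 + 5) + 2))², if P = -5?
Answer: 304 - 168*√3 ≈ 13.015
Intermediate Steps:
m(w) = -6*√w
B(K, d) = 14 (B(K, d) = -2*(-2 - 5) = -2*(-7) = 14)
(B(1, -1) + m((-4 + 5) + 2))² = (14 - 6*√((-4 + 5) + 2))² = (14 - 6*√(1 + 2))² = (14 - 6*√3)²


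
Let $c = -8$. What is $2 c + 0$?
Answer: $-16$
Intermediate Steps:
$2 c + 0 = 2 \left(-8\right) + 0 = -16 + 0 = -16$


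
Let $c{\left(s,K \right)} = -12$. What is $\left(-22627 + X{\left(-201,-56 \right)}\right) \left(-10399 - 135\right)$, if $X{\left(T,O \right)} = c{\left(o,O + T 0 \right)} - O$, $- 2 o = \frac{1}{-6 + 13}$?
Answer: $237889322$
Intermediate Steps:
$o = - \frac{1}{14}$ ($o = - \frac{1}{2 \left(-6 + 13\right)} = - \frac{1}{2 \cdot 7} = \left(- \frac{1}{2}\right) \frac{1}{7} = - \frac{1}{14} \approx -0.071429$)
$X{\left(T,O \right)} = -12 - O$
$\left(-22627 + X{\left(-201,-56 \right)}\right) \left(-10399 - 135\right) = \left(-22627 - -44\right) \left(-10399 - 135\right) = \left(-22627 + \left(-12 + 56\right)\right) \left(-10534\right) = \left(-22627 + 44\right) \left(-10534\right) = \left(-22583\right) \left(-10534\right) = 237889322$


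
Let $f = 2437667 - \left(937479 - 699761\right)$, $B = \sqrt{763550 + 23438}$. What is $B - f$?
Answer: $-2199949 + 2 \sqrt{196747} \approx -2.1991 \cdot 10^{6}$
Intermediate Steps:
$B = 2 \sqrt{196747}$ ($B = \sqrt{786988} = 2 \sqrt{196747} \approx 887.12$)
$f = 2199949$ ($f = 2437667 - \left(937479 - 699761\right) = 2437667 - 237718 = 2199949$)
$B - f = 2 \sqrt{196747} - 2199949 = -2199949 + 2 \sqrt{196747}$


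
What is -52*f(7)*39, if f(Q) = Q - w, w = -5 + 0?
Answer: -24336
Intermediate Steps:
w = -5
f(Q) = 5 + Q (f(Q) = Q - 1*(-5) = Q + 5 = 5 + Q)
-52*f(7)*39 = -52*(5 + 7)*39 = -52*12*39 = -624*39 = -24336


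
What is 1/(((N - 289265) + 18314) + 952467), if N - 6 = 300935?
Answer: 1/982457 ≈ 1.0179e-6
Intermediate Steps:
N = 300941 (N = 6 + 300935 = 300941)
1/(((N - 289265) + 18314) + 952467) = 1/(((300941 - 289265) + 18314) + 952467) = 1/((11676 + 18314) + 952467) = 1/(29990 + 952467) = 1/982457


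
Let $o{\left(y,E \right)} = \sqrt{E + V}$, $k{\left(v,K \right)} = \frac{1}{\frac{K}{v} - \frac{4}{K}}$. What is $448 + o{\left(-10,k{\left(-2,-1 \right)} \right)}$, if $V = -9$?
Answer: $448 + \frac{i \sqrt{79}}{3} \approx 448.0 + 2.9627 i$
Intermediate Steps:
$k{\left(v,K \right)} = \frac{1}{- \frac{4}{K} + \frac{K}{v}}$
$o{\left(y,E \right)} = \sqrt{-9 + E}$ ($o{\left(y,E \right)} = \sqrt{E - 9} = \sqrt{-9 + E}$)
$448 + o{\left(-10,k{\left(-2,-1 \right)} \right)} = 448 + \sqrt{-9 - - \frac{2}{\left(-1\right)^{2} - -8}} = 448 + \sqrt{-9 - - \frac{2}{1 + 8}} = 448 + \sqrt{-9 - - \frac{2}{9}} = 448 + \sqrt{-9 - \left(-2\right) \frac{1}{9}} = 448 + \sqrt{-9 + \frac{2}{9}} = 448 + \sqrt{- \frac{79}{9}} = 448 + \frac{i \sqrt{79}}{3}$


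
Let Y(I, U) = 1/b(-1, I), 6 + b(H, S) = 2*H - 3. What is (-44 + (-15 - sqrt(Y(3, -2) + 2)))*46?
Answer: -2714 - 46*sqrt(231)/11 ≈ -2777.6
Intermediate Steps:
b(H, S) = -9 + 2*H (b(H, S) = -6 + (2*H - 3) = -6 + (-3 + 2*H) = -9 + 2*H)
Y(I, U) = -1/11 (Y(I, U) = 1/(-9 + 2*(-1)) = 1/(-9 - 2) = 1/(-11) = -1/11)
(-44 + (-15 - sqrt(Y(3, -2) + 2)))*46 = (-44 + (-15 - sqrt(-1/11 + 2)))*46 = (-44 + (-15 - sqrt(21/11)))*46 = (-44 + (-15 - sqrt(231)/11))*46 = (-59 - sqrt(231)/11)*46 = -2714 - 46*sqrt(231)/11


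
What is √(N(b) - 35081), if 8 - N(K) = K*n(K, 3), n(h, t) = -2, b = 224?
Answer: 5*I*√1385 ≈ 186.08*I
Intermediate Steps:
N(K) = 8 + 2*K (N(K) = 8 - K*(-2) = 8 - (-2)*K = 8 + 2*K)
√(N(b) - 35081) = √((8 + 2*224) - 35081) = √((8 + 448) - 35081) = √(456 - 35081) = √(-34625) = 5*I*√1385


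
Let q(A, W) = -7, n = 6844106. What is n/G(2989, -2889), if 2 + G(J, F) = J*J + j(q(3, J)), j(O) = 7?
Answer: 3422053/4467063 ≈ 0.76606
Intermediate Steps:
G(J, F) = 5 + J² (G(J, F) = -2 + (J*J + 7) = -2 + (J² + 7) = -2 + (7 + J²) = 5 + J²)
n/G(2989, -2889) = 6844106/(5 + 2989²) = 6844106/(5 + 8934121) = 6844106/8934126 = 6844106*(1/8934126) = 3422053/4467063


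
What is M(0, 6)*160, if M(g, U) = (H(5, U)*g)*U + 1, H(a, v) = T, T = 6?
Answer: 160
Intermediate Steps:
H(a, v) = 6
M(g, U) = 1 + 6*U*g (M(g, U) = (6*g)*U + 1 = 6*U*g + 1 = 1 + 6*U*g)
M(0, 6)*160 = (1 + 6*6*0)*160 = (1 + 0)*160 = 1*160 = 160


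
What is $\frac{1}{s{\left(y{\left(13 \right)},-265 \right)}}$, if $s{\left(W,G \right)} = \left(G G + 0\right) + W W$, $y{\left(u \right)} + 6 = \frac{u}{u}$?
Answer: $\frac{1}{70250} \approx 1.4235 \cdot 10^{-5}$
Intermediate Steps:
$y{\left(u \right)} = -5$ ($y{\left(u \right)} = -6 + \frac{u}{u} = -6 + 1 = -5$)
$s{\left(W,G \right)} = G^{2} + W^{2}$ ($s{\left(W,G \right)} = \left(G^{2} + 0\right) + W^{2} = G^{2} + W^{2}$)
$\frac{1}{s{\left(y{\left(13 \right)},-265 \right)}} = \frac{1}{\left(-265\right)^{2} + \left(-5\right)^{2}} = \frac{1}{70225 + 25} = \frac{1}{70250}$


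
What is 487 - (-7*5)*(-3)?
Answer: 382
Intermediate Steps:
487 - (-7*5)*(-3) = 487 - (-35)*(-3) = 487 - 1*105 = 487 - 105 = 382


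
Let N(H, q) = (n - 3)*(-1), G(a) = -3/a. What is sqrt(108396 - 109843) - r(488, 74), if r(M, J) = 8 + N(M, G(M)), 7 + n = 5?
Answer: -13 + I*sqrt(1447) ≈ -13.0 + 38.039*I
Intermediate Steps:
n = -2 (n = -7 + 5 = -2)
N(H, q) = 5 (N(H, q) = (-2 - 3)*(-1) = -5*(-1) = 5)
r(M, J) = 13 (r(M, J) = 8 + 5 = 13)
sqrt(108396 - 109843) - r(488, 74) = sqrt(108396 - 109843) - 1*13 = sqrt(-1447) - 13 = I*sqrt(1447) - 13 = -13 + I*sqrt(1447)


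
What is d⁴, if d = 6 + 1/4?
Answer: 390625/256 ≈ 1525.9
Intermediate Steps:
d = 25/4 (d = 6 + ¼ = 25/4 ≈ 6.2500)
d⁴ = (25/4)⁴ = 390625/256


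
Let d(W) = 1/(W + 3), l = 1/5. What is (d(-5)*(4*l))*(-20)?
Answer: 8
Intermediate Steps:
l = ⅕ ≈ 0.20000
d(W) = 1/(3 + W)
(d(-5)*(4*l))*(-20) = ((4*(⅕))/(3 - 5))*(-20) = ((⅘)/(-2))*(-20) = -½*⅘*(-20) = -⅖*(-20) = 8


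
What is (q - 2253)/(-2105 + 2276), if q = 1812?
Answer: -49/19 ≈ -2.5789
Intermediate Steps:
(q - 2253)/(-2105 + 2276) = (1812 - 2253)/(-2105 + 2276) = -441/171 = -441*1/171 = -49/19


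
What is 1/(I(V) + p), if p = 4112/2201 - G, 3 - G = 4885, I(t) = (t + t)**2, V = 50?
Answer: 2201/32759394 ≈ 6.7187e-5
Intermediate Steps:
I(t) = 4*t**2 (I(t) = (2*t)**2 = 4*t**2)
G = -4882 (G = 3 - 1*4885 = 3 - 4885 = -4882)
p = 10749394/2201 (p = 4112/2201 - 1*(-4882) = 4112*(1/2201) + 4882 = 4112/2201 + 4882 = 10749394/2201 ≈ 4883.9)
1/(I(V) + p) = 1/(4*50**2 + 10749394/2201) = 1/(4*2500 + 10749394/2201) = 1/(10000 + 10749394/2201) = 1/(32759394/2201) = 2201/32759394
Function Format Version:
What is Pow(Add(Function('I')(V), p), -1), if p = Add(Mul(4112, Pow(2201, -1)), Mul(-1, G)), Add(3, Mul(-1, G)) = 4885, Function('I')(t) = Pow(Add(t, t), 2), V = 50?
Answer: Rational(2201, 32759394) ≈ 6.7187e-5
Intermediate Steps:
Function('I')(t) = Mul(4, Pow(t, 2)) (Function('I')(t) = Pow(Mul(2, t), 2) = Mul(4, Pow(t, 2)))
G = -4882 (G = Add(3, Mul(-1, 4885)) = Add(3, -4885) = -4882)
p = Rational(10749394, 2201) (p = Add(Mul(4112, Pow(2201, -1)), Mul(-1, -4882)) = Add(Mul(4112, Rational(1, 2201)), 4882) = Add(Rational(4112, 2201), 4882) = Rational(10749394, 2201) ≈ 4883.9)
Pow(Add(Function('I')(V), p), -1) = Pow(Add(Mul(4, Pow(50, 2)), Rational(10749394, 2201)), -1) = Pow(Add(Mul(4, 2500), Rational(10749394, 2201)), -1) = Pow(Add(10000, Rational(10749394, 2201)), -1) = Pow(Rational(32759394, 2201), -1) = Rational(2201, 32759394)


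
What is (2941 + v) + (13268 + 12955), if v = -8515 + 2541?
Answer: 23190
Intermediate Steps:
v = -5974
(2941 + v) + (13268 + 12955) = (2941 - 5974) + (13268 + 12955) = -3033 + 26223 = 23190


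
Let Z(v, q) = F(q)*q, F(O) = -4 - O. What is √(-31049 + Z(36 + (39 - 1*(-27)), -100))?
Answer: I*√40649 ≈ 201.62*I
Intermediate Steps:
Z(v, q) = q*(-4 - q) (Z(v, q) = (-4 - q)*q = q*(-4 - q))
√(-31049 + Z(36 + (39 - 1*(-27)), -100)) = √(-31049 - 1*(-100)*(4 - 100)) = √(-31049 - 1*(-100)*(-96)) = √(-31049 - 9600) = √(-40649) = I*√40649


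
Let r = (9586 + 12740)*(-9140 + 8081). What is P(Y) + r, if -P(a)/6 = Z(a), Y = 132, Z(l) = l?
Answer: -23644026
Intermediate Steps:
P(a) = -6*a
r = -23643234 (r = 22326*(-1059) = -23643234)
P(Y) + r = -6*132 - 23643234 = -792 - 23643234 = -23644026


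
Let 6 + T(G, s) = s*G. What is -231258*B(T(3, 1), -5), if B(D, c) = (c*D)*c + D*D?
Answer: 15263028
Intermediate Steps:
T(G, s) = -6 + G*s (T(G, s) = -6 + s*G = -6 + G*s)
B(D, c) = D**2 + D*c**2 (B(D, c) = (D*c)*c + D**2 = D*c**2 + D**2 = D**2 + D*c**2)
-231258*B(T(3, 1), -5) = -231258*(-6 + 3*1)*((-6 + 3*1) + (-5)**2) = -231258*(-6 + 3)*((-6 + 3) + 25) = -(-693774)*(-3 + 25) = -(-693774)*22 = -231258*(-66) = 15263028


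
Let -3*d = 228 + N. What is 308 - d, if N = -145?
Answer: 1007/3 ≈ 335.67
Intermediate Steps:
d = -83/3 (d = -(228 - 145)/3 = -⅓*83 = -83/3 ≈ -27.667)
308 - d = 308 - 1*(-83/3) = 308 + 83/3 = 1007/3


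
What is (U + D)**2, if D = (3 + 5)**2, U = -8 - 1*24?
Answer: 1024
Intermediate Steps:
U = -32 (U = -8 - 24 = -32)
D = 64 (D = 8**2 = 64)
(U + D)**2 = (-32 + 64)**2 = 32**2 = 1024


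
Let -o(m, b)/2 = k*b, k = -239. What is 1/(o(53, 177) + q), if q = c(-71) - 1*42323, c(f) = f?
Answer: 1/42212 ≈ 2.3690e-5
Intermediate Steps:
o(m, b) = 478*b (o(m, b) = -(-478)*b = 478*b)
q = -42394 (q = -71 - 1*42323 = -71 - 42323 = -42394)
1/(o(53, 177) + q) = 1/(478*177 - 42394) = 1/(84606 - 42394) = 1/42212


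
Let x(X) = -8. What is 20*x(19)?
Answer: -160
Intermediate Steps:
20*x(19) = 20*(-8) = -160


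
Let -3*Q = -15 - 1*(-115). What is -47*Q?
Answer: 4700/3 ≈ 1566.7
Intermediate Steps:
Q = -100/3 (Q = -(-15 - 1*(-115))/3 = -(-15 + 115)/3 = -1/3*100 = -100/3 ≈ -33.333)
-47*Q = -47*(-100/3) = 4700/3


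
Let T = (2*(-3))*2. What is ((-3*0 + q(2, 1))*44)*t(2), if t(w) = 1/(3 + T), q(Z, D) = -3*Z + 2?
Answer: 176/9 ≈ 19.556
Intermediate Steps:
q(Z, D) = 2 - 3*Z
T = -12 (T = -6*2 = -12)
t(w) = -⅑ (t(w) = 1/(3 - 12) = 1/(-9) = -⅑)
((-3*0 + q(2, 1))*44)*t(2) = ((-3*0 + (2 - 3*2))*44)*(-⅑) = ((0 + (2 - 6))*44)*(-⅑) = ((0 - 4)*44)*(-⅑) = -4*44*(-⅑) = -176*(-⅑) = 176/9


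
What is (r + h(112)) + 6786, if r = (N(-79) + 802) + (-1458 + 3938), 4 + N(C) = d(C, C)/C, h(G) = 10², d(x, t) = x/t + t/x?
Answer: 802954/79 ≈ 10164.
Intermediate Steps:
d(x, t) = t/x + x/t
h(G) = 100
N(C) = -4 + 2/C (N(C) = -4 + (C/C + C/C)/C = -4 + (1 + 1)/C = -4 + 2/C)
r = 258960/79 (r = ((-4 + 2/(-79)) + 802) + (-1458 + 3938) = ((-4 + 2*(-1/79)) + 802) + 2480 = ((-4 - 2/79) + 802) + 2480 = (-318/79 + 802) + 2480 = 63040/79 + 2480 = 258960/79 ≈ 3278.0)
(r + h(112)) + 6786 = (258960/79 + 100) + 6786 = 266860/79 + 6786 = 802954/79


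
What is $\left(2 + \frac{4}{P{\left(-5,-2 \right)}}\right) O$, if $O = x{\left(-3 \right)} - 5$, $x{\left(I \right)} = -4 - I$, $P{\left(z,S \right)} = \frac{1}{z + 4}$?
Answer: $12$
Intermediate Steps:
$P{\left(z,S \right)} = \frac{1}{4 + z}$
$O = -6$ ($O = \left(-4 - -3\right) - 5 = \left(-4 + 3\right) - 5 = -1 - 5 = -6$)
$\left(2 + \frac{4}{P{\left(-5,-2 \right)}}\right) O = \left(2 + \frac{4}{\frac{1}{4 - 5}}\right) \left(-6\right) = \left(2 + \frac{4}{\frac{1}{-1}}\right) \left(-6\right) = \left(2 + \frac{4}{-1}\right) \left(-6\right) = \left(2 + 4 \left(-1\right)\right) \left(-6\right) = \left(2 - 4\right) \left(-6\right) = \left(-2\right) \left(-6\right) = 12$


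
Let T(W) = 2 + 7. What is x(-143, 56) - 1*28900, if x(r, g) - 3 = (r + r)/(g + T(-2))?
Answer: -144507/5 ≈ -28901.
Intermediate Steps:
T(W) = 9
x(r, g) = 3 + 2*r/(9 + g) (x(r, g) = 3 + (r + r)/(g + 9) = 3 + (2*r)/(9 + g) = 3 + 2*r/(9 + g))
x(-143, 56) - 1*28900 = (27 + 2*(-143) + 3*56)/(9 + 56) - 1*28900 = (27 - 286 + 168)/65 - 28900 = (1/65)*(-91) - 28900 = -7/5 - 28900 = -144507/5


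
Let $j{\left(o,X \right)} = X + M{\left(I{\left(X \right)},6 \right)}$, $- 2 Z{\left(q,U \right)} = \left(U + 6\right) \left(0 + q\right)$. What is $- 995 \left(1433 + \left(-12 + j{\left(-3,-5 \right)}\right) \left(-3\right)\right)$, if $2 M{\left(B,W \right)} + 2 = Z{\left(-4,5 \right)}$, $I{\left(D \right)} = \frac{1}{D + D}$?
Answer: $-1446730$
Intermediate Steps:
$Z{\left(q,U \right)} = - \frac{q \left(6 + U\right)}{2}$ ($Z{\left(q,U \right)} = - \frac{\left(U + 6\right) \left(0 + q\right)}{2} = - \frac{\left(6 + U\right) q}{2} = - \frac{q \left(6 + U\right)}{2}$)
$I{\left(D \right)} = \frac{1}{2 D}$
$M{\left(B,W \right)} = 10$ ($M{\left(B,W \right)} = -1 + \frac{\left(- \frac{1}{2}\right) \left(-4\right) \left(6 + 5\right)}{2} = -1 + \frac{\left(- \frac{1}{2}\right) \left(-4\right) 11}{2} = -1 + \frac{1}{2} \cdot 22 = -1 + 11 = 10$)
$j{\left(o,X \right)} = 10 + X$ ($j{\left(o,X \right)} = X + 10 = 10 + X$)
$- 995 \left(1433 + \left(-12 + j{\left(-3,-5 \right)}\right) \left(-3\right)\right) = - 995 \left(1433 + \left(-12 + \left(10 - 5\right)\right) \left(-3\right)\right) = - 995 \left(1433 + \left(-12 + 5\right) \left(-3\right)\right) = - 995 \left(1433 - -21\right) = - 995 \left(1433 + 21\right) = \left(-995\right) 1454 = -1446730$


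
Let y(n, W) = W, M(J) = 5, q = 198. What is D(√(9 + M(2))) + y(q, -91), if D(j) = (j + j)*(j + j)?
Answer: -35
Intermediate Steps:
D(j) = 4*j² (D(j) = (2*j)*(2*j) = 4*j²)
D(√(9 + M(2))) + y(q, -91) = 4*(√(9 + 5))² - 91 = 4*(√14)² - 91 = 4*14 - 91 = 56 - 91 = -35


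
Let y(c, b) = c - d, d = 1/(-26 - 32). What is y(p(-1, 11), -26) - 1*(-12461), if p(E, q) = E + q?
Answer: 723319/58 ≈ 12471.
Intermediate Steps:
d = -1/58 (d = 1/(-58) = -1/58 ≈ -0.017241)
y(c, b) = 1/58 + c (y(c, b) = c - 1*(-1/58) = c + 1/58 = 1/58 + c)
y(p(-1, 11), -26) - 1*(-12461) = (1/58 + (-1 + 11)) - 1*(-12461) = (1/58 + 10) + 12461 = 581/58 + 12461 = 723319/58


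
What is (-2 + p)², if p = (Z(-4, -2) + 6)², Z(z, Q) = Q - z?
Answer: 3844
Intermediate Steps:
p = 64 (p = ((-2 - 1*(-4)) + 6)² = ((-2 + 4) + 6)² = (2 + 6)² = 8² = 64)
(-2 + p)² = (-2 + 64)² = 62² = 3844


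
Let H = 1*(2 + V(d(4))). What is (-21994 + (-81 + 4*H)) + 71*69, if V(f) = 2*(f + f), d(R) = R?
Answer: -17104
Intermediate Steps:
V(f) = 4*f (V(f) = 2*(2*f) = 4*f)
H = 18 (H = 1*(2 + 4*4) = 1*(2 + 16) = 1*18 = 18)
(-21994 + (-81 + 4*H)) + 71*69 = (-21994 + (-81 + 4*18)) + 71*69 = (-21994 + (-81 + 72)) + 4899 = (-21994 - 9) + 4899 = -22003 + 4899 = -17104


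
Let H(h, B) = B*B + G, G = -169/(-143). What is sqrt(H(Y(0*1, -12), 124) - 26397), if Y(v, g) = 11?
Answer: I*sqrt(1333398)/11 ≈ 104.98*I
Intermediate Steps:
G = 13/11 (G = -169*(-1/143) = 13/11 ≈ 1.1818)
H(h, B) = 13/11 + B**2 (H(h, B) = B*B + 13/11 = B**2 + 13/11 = 13/11 + B**2)
sqrt(H(Y(0*1, -12), 124) - 26397) = sqrt((13/11 + 124**2) - 26397) = sqrt((13/11 + 15376) - 26397) = sqrt(169149/11 - 26397) = sqrt(-121218/11) = I*sqrt(1333398)/11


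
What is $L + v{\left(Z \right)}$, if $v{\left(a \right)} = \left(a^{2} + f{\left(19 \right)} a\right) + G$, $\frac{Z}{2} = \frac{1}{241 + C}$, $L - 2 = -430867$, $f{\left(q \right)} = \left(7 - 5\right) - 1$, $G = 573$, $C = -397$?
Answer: $- \frac{2617896605}{6084} \approx -4.3029 \cdot 10^{5}$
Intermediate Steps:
$f{\left(q \right)} = 1$ ($f{\left(q \right)} = 2 - 1 = 1$)
$L = -430865$ ($L = 2 - 430867 = -430865$)
$Z = - \frac{1}{78}$ ($Z = \frac{2}{241 - 397} = \frac{2}{-156} = 2 \left(- \frac{1}{156}\right) = - \frac{1}{78} \approx -0.012821$)
$v{\left(a \right)} = 573 + a + a^{2}$ ($v{\left(a \right)} = \left(a^{2} + 1 a\right) + 573 = \left(a^{2} + a\right) + 573 = \left(a + a^{2}\right) + 573 = 573 + a + a^{2}$)
$L + v{\left(Z \right)} = -430865 + \left(573 - \frac{1}{78} + \left(- \frac{1}{78}\right)^{2}\right) = -430865 + \left(573 - \frac{1}{78} + \frac{1}{6084}\right) = -430865 + \frac{3486055}{6084} = - \frac{2617896605}{6084}$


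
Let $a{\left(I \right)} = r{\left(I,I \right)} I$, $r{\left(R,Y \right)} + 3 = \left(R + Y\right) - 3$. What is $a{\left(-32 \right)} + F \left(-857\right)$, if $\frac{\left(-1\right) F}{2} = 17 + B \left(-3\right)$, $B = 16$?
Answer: $-50894$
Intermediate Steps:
$r{\left(R,Y \right)} = -6 + R + Y$ ($r{\left(R,Y \right)} = -3 - \left(3 - R - Y\right) = -3 + \left(-3 + R + Y\right) = -6 + R + Y$)
$F = 62$ ($F = - 2 \left(17 + 16 \left(-3\right)\right) = - 2 \left(17 - 48\right) = \left(-2\right) \left(-31\right) = 62$)
$a{\left(I \right)} = I \left(-6 + 2 I\right)$ ($a{\left(I \right)} = \left(-6 + I + I\right) I = \left(-6 + 2 I\right) I = I \left(-6 + 2 I\right)$)
$a{\left(-32 \right)} + F \left(-857\right) = 2 \left(-32\right) \left(-3 - 32\right) + 62 \left(-857\right) = 2 \left(-32\right) \left(-35\right) - 53134 = 2240 - 53134 = -50894$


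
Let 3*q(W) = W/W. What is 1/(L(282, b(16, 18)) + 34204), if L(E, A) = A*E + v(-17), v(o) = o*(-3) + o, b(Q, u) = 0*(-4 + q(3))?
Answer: 1/34238 ≈ 2.9207e-5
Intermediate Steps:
q(W) = 1/3 (q(W) = (W/W)/3 = (1/3)*1 = 1/3)
b(Q, u) = 0 (b(Q, u) = 0*(-4 + 1/3) = 0*(-11/3) = 0)
v(o) = -2*o (v(o) = -3*o + o = -2*o)
L(E, A) = 34 + A*E (L(E, A) = A*E - 2*(-17) = A*E + 34 = 34 + A*E)
1/(L(282, b(16, 18)) + 34204) = 1/((34 + 0*282) + 34204) = 1/((34 + 0) + 34204) = 1/(34 + 34204) = 1/34238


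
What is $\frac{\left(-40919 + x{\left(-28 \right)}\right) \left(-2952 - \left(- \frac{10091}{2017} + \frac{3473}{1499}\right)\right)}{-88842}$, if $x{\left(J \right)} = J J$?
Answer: $- \frac{205448817440}{154197633} \approx -1332.4$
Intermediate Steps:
$x{\left(J \right)} = J^{2}$
$\frac{\left(-40919 + x{\left(-28 \right)}\right) \left(-2952 - \left(- \frac{10091}{2017} + \frac{3473}{1499}\right)\right)}{-88842} = \frac{\left(-40919 + \left(-28\right)^{2}\right) \left(-2952 - \left(- \frac{10091}{2017} + \frac{3473}{1499}\right)\right)}{-88842} = \left(-40919 + 784\right) \left(-2952 - - \frac{8121368}{3023483}\right) \left(- \frac{1}{88842}\right) = - 40135 \left(-2952 + \left(\frac{10091}{2017} - \frac{3473}{1499}\right)\right) \left(- \frac{1}{88842}\right) = - 40135 \left(-2952 + \frac{8121368}{3023483}\right) \left(- \frac{1}{88842}\right) = \left(-40135\right) \left(- \frac{8917200448}{3023483}\right) \left(- \frac{1}{88842}\right) = \frac{357891839980480}{3023483} \left(- \frac{1}{88842}\right) = - \frac{205448817440}{154197633}$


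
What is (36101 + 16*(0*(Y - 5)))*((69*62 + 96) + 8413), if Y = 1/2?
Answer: 461623487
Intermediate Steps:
Y = ½ ≈ 0.50000
(36101 + 16*(0*(Y - 5)))*((69*62 + 96) + 8413) = (36101 + 16*(0*(½ - 5)))*((69*62 + 96) + 8413) = (36101 + 16*(0*(-9/2)))*((4278 + 96) + 8413) = (36101 + 16*0)*(4374 + 8413) = (36101 + 0)*12787 = 36101*12787 = 461623487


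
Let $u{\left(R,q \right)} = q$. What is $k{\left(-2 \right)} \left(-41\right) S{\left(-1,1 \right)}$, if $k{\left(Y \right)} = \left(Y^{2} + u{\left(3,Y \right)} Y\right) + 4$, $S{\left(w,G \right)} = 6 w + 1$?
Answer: $2460$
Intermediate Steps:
$S{\left(w,G \right)} = 1 + 6 w$
$k{\left(Y \right)} = 4 + 2 Y^{2}$ ($k{\left(Y \right)} = \left(Y^{2} + Y Y\right) + 4 = \left(Y^{2} + Y^{2}\right) + 4 = 2 Y^{2} + 4 = 4 + 2 Y^{2}$)
$k{\left(-2 \right)} \left(-41\right) S{\left(-1,1 \right)} = \left(4 + 2 \left(-2\right)^{2}\right) \left(-41\right) \left(1 + 6 \left(-1\right)\right) = \left(4 + 2 \cdot 4\right) \left(-41\right) \left(1 - 6\right) = \left(4 + 8\right) \left(-41\right) \left(-5\right) = 12 \left(-41\right) \left(-5\right) = \left(-492\right) \left(-5\right) = 2460$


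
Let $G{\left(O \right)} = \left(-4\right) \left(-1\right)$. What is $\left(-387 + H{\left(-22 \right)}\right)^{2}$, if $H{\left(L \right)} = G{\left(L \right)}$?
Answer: $146689$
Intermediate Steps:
$G{\left(O \right)} = 4$
$H{\left(L \right)} = 4$
$\left(-387 + H{\left(-22 \right)}\right)^{2} = \left(-387 + 4\right)^{2} = \left(-383\right)^{2} = 146689$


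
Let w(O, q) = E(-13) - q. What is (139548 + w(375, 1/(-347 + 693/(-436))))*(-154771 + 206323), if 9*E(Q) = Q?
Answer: 1093365526780192/151985 ≈ 7.1939e+9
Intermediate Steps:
E(Q) = Q/9
w(O, q) = -13/9 - q (w(O, q) = (1/9)*(-13) - q = -13/9 - q)
(139548 + w(375, 1/(-347 + 693/(-436))))*(-154771 + 206323) = (139548 + (-13/9 - 1/(-347 + 693/(-436))))*(-154771 + 206323) = (139548 + (-13/9 - 1/(-347 + 693*(-1/436))))*51552 = (139548 + (-13/9 - 1/(-347 - 693/436)))*51552 = (139548 + (-13/9 - 1/(-151985/436)))*51552 = (139548 + (-13/9 - 1*(-436/151985)))*51552 = (139548 + (-13/9 + 436/151985))*51552 = (139548 - 1971881/1367865)*51552 = (190880853139/1367865)*51552 = 1093365526780192/151985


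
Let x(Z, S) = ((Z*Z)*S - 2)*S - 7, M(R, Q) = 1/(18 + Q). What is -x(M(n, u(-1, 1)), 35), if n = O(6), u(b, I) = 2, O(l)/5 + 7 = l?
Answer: 1183/16 ≈ 73.938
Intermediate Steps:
O(l) = -35 + 5*l
n = -5 (n = -35 + 5*6 = -35 + 30 = -5)
x(Z, S) = -7 + S*(-2 + S*Z**2) (x(Z, S) = (Z**2*S - 2)*S - 7 = (S*Z**2 - 2)*S - 7 = (-2 + S*Z**2)*S - 7 = S*(-2 + S*Z**2) - 7 = -7 + S*(-2 + S*Z**2))
-x(M(n, u(-1, 1)), 35) = -(-7 - 2*35 + 35**2*(1/(18 + 2))**2) = -(-7 - 70 + 1225*(1/20)**2) = -(-7 - 70 + 1225*(1/400)) = -(-7 - 70 + 49/16) = -1*(-1183/16) = 1183/16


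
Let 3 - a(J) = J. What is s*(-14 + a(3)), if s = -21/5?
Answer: 294/5 ≈ 58.800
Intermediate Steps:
s = -21/5 (s = -21*⅕ = -21/5 ≈ -4.2000)
a(J) = 3 - J
s*(-14 + a(3)) = -21*(-14 + (3 - 1*3))/5 = -21*(-14 + (3 - 3))/5 = -21*(-14 + 0)/5 = -21/5*(-14) = 294/5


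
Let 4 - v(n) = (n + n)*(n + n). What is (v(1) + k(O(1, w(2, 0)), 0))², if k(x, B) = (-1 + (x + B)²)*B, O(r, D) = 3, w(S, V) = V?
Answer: 0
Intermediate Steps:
v(n) = 4 - 4*n² (v(n) = 4 - (n + n)*(n + n) = 4 - 2*n*2*n = 4 - 4*n²)
k(x, B) = B*(-1 + (B + x)²) (k(x, B) = (-1 + (B + x)²)*B = B*(-1 + (B + x)²))
(v(1) + k(O(1, w(2, 0)), 0))² = ((4 - 4*1²) + 0*(-1 + (0 + 3)²))² = ((4 - 4*1) + 0*(-1 + 3²))² = ((4 - 4) + 0*(-1 + 9))² = (0 + 0*8)² = (0 + 0)² = 0² = 0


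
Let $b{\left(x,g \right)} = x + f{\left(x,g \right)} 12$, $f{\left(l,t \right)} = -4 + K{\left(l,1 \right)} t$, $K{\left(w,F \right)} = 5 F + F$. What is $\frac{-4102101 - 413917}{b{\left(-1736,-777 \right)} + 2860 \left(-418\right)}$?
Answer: $\frac{2258009}{626604} \approx 3.6036$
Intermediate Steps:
$K{\left(w,F \right)} = 6 F$
$f{\left(l,t \right)} = -4 + 6 t$ ($f{\left(l,t \right)} = -4 + 6 \cdot 1 t = -4 + 6 t$)
$b{\left(x,g \right)} = -48 + x + 72 g$ ($b{\left(x,g \right)} = x + \left(-4 + 6 g\right) 12 = x + \left(-48 + 72 g\right) = -48 + x + 72 g$)
$\frac{-4102101 - 413917}{b{\left(-1736,-777 \right)} + 2860 \left(-418\right)} = \frac{-4102101 - 413917}{\left(-48 - 1736 + 72 \left(-777\right)\right) + 2860 \left(-418\right)} = - \frac{4516018}{\left(-48 - 1736 - 55944\right) - 1195480} = - \frac{4516018}{-57728 - 1195480} = - \frac{4516018}{-1253208} = \left(-4516018\right) \left(- \frac{1}{1253208}\right) = \frac{2258009}{626604}$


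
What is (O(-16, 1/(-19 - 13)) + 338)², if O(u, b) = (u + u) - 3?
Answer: 91809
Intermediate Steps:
O(u, b) = -3 + 2*u (O(u, b) = 2*u - 3 = -3 + 2*u)
(O(-16, 1/(-19 - 13)) + 338)² = ((-3 + 2*(-16)) + 338)² = ((-3 - 32) + 338)² = (-35 + 338)² = 303² = 91809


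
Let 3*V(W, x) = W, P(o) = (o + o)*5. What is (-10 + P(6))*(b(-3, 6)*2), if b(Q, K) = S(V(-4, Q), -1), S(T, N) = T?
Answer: -400/3 ≈ -133.33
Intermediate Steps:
P(o) = 10*o (P(o) = (2*o)*5 = 10*o)
V(W, x) = W/3
b(Q, K) = -4/3 (b(Q, K) = (1/3)*(-4) = -4/3)
(-10 + P(6))*(b(-3, 6)*2) = (-10 + 10*6)*(-4/3*2) = (-10 + 60)*(-8/3) = 50*(-8/3) = -400/3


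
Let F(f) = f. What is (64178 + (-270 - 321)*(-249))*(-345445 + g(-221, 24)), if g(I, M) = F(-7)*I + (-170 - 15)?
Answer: -72717468971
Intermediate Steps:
g(I, M) = -185 - 7*I (g(I, M) = -7*I + (-170 - 15) = -7*I - 185 = -185 - 7*I)
(64178 + (-270 - 321)*(-249))*(-345445 + g(-221, 24)) = (64178 + (-270 - 321)*(-249))*(-345445 + (-185 - 7*(-221))) = (64178 - 591*(-249))*(-345445 + (-185 + 1547)) = (64178 + 147159)*(-345445 + 1362) = 211337*(-344083) = -72717468971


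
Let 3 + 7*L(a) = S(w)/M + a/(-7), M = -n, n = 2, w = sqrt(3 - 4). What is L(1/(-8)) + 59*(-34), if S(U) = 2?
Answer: -786575/392 ≈ -2006.6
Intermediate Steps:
w = I (w = sqrt(-1) = I ≈ 1.0*I)
M = -2 (M = -1*2 = -2)
L(a) = -4/7 - a/49 (L(a) = -3/7 + (2/(-2) + a/(-7))/7 = -3/7 + (2*(-1/2) + a*(-1/7))/7 = -3/7 + (-1 - a/7)/7 = -3/7 + (-1/7 - a/49) = -4/7 - a/49)
L(1/(-8)) + 59*(-34) = (-4/7 - 1/49/(-8)) + 59*(-34) = (-4/7 - 1/49*(-1/8)) - 2006 = (-4/7 + 1/392) - 2006 = -223/392 - 2006 = -786575/392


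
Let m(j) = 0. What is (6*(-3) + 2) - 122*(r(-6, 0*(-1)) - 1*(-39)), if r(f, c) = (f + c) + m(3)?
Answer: -4042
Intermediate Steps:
r(f, c) = c + f (r(f, c) = (f + c) + 0 = (c + f) + 0 = c + f)
(6*(-3) + 2) - 122*(r(-6, 0*(-1)) - 1*(-39)) = (6*(-3) + 2) - 122*((0*(-1) - 6) - 1*(-39)) = (-18 + 2) - 122*((0 - 6) + 39) = -16 - 122*(-6 + 39) = -16 - 122*33 = -16 - 4026 = -4042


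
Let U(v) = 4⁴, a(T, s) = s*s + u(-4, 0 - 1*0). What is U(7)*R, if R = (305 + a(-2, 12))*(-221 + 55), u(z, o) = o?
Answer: -19080704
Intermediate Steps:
a(T, s) = s² (a(T, s) = s*s + (0 - 1*0) = s² + (0 + 0) = s² + 0 = s²)
R = -74534 (R = (305 + 12²)*(-221 + 55) = (305 + 144)*(-166) = 449*(-166) = -74534)
U(v) = 256
U(7)*R = 256*(-74534) = -19080704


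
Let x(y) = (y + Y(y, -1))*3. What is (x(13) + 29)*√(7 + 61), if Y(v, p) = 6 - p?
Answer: 178*√17 ≈ 733.91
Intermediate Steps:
x(y) = 21 + 3*y (x(y) = (y + (6 - 1*(-1)))*3 = (y + (6 + 1))*3 = (y + 7)*3 = (7 + y)*3 = 21 + 3*y)
(x(13) + 29)*√(7 + 61) = ((21 + 3*13) + 29)*√(7 + 61) = ((21 + 39) + 29)*√68 = (60 + 29)*(2*√17) = 89*(2*√17) = 178*√17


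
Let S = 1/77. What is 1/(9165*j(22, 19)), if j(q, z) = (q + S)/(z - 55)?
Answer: -308/1726075 ≈ -0.00017844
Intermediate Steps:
S = 1/77 ≈ 0.012987
j(q, z) = (1/77 + q)/(-55 + z) (j(q, z) = (q + 1/77)/(z - 55) = (1/77 + q)/(-55 + z))
1/(9165*j(22, 19)) = 1/(9165*(((1/77 + 22)/(-55 + 19)))) = 1/(9165*(((1695/77)/(-36)))) = 1/(9165*((-1/36*1695/77))) = 1/(9165*(-565/924)) = (1/9165)*(-924/565) = -308/1726075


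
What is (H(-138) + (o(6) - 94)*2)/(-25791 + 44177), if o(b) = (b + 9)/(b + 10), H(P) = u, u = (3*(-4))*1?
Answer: -5/464 ≈ -0.010776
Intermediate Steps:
u = -12 (u = -12*1 = -12)
H(P) = -12
o(b) = (9 + b)/(10 + b)
(H(-138) + (o(6) - 94)*2)/(-25791 + 44177) = (-12 + ((9 + 6)/(10 + 6) - 94)*2)/(-25791 + 44177) = (-12 + (15/16 - 94)*2)/18386 = (-12 + ((1/16)*15 - 94)*2)*(1/18386) = (-12 + (15/16 - 94)*2)*(1/18386) = (-12 - 1489/16*2)*(1/18386) = (-12 - 1489/8)*(1/18386) = -1585/8*1/18386 = -5/464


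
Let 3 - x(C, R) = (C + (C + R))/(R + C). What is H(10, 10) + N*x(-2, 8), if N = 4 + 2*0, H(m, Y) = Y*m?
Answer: 328/3 ≈ 109.33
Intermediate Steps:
x(C, R) = 3 - (R + 2*C)/(C + R) (x(C, R) = 3 - (C + (C + R))/(R + C) = 3 - (R + 2*C)/(C + R))
N = 4 (N = 4 + 0 = 4)
H(10, 10) + N*x(-2, 8) = 10*10 + 4*((-2 + 2*8)/(-2 + 8)) = 100 + 4*((-2 + 16)/6) = 100 + 4*((1/6)*14) = 100 + 4*(7/3) = 100 + 28/3 = 328/3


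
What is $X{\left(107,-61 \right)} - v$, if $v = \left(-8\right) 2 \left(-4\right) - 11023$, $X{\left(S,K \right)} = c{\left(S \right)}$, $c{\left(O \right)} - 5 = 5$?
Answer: $10969$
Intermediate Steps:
$c{\left(O \right)} = 10$ ($c{\left(O \right)} = 5 + 5 = 10$)
$X{\left(S,K \right)} = 10$
$v = -10959$ ($v = \left(-16\right) \left(-4\right) - 11023 = 64 - 11023 = -10959$)
$X{\left(107,-61 \right)} - v = 10 - -10959 = 10 + 10959 = 10969$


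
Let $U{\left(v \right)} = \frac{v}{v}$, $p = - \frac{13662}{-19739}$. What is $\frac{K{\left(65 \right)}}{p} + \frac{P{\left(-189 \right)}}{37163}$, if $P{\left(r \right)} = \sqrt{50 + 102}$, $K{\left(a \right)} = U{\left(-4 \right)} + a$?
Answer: $\frac{19739}{207} + \frac{2 \sqrt{38}}{37163} \approx 95.358$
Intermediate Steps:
$p = \frac{13662}{19739}$ ($p = \left(-13662\right) \left(- \frac{1}{19739}\right) = \frac{13662}{19739} \approx 0.69213$)
$U{\left(v \right)} = 1$
$K{\left(a \right)} = 1 + a$
$P{\left(r \right)} = 2 \sqrt{38}$ ($P{\left(r \right)} = \sqrt{152} = 2 \sqrt{38}$)
$\frac{K{\left(65 \right)}}{p} + \frac{P{\left(-189 \right)}}{37163} = \frac{1 + 65}{\frac{13662}{19739}} + \frac{2 \sqrt{38}}{37163} = 66 \cdot \frac{19739}{13662} + 2 \sqrt{38} \cdot \frac{1}{37163} = \frac{19739}{207} + \frac{2 \sqrt{38}}{37163}$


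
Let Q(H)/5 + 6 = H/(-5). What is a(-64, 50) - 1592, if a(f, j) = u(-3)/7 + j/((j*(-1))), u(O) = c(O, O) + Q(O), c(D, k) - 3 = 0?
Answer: -11175/7 ≈ -1596.4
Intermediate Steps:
c(D, k) = 3 (c(D, k) = 3 + 0 = 3)
Q(H) = -30 - H (Q(H) = -30 + 5*(H/(-5)) = -30 + 5*(H*(-1/5)) = -30 + 5*(-H/5) = -30 - H)
u(O) = -27 - O (u(O) = 3 + (-30 - O) = -27 - O)
a(f, j) = -31/7 (a(f, j) = (-27 - 1*(-3))/7 + j/((j*(-1))) = (-27 + 3)*(1/7) + j/((-j)) = -24*1/7 + j*(-1/j) = -24/7 - 1 = -31/7)
a(-64, 50) - 1592 = -31/7 - 1592 = -11175/7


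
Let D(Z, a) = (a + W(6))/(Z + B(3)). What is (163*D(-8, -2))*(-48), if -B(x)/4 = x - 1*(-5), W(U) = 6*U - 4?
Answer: 5868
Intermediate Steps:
W(U) = -4 + 6*U
B(x) = -20 - 4*x (B(x) = -4*(x - 1*(-5)) = -4*(x + 5) = -4*(5 + x) = -20 - 4*x)
D(Z, a) = (32 + a)/(-32 + Z) (D(Z, a) = (a + (-4 + 6*6))/(Z + (-20 - 4*3)) = (a + (-4 + 36))/(Z + (-20 - 12)) = (a + 32)/(Z - 32) = (32 + a)/(-32 + Z))
(163*D(-8, -2))*(-48) = (163*((32 - 2)/(-32 - 8)))*(-48) = (163*(30/(-40)))*(-48) = (163*(-1/40*30))*(-48) = (163*(-3/4))*(-48) = -489/4*(-48) = 5868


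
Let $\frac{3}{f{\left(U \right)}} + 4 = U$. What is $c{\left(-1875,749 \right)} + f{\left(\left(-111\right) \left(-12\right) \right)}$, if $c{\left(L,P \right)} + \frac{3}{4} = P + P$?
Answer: $\frac{1988351}{1328} \approx 1497.3$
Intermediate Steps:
$c{\left(L,P \right)} = - \frac{3}{4} + 2 P$ ($c{\left(L,P \right)} = - \frac{3}{4} + \left(P + P\right) = - \frac{3}{4} + 2 P$)
$f{\left(U \right)} = \frac{3}{-4 + U}$
$c{\left(-1875,749 \right)} + f{\left(\left(-111\right) \left(-12\right) \right)} = \left(- \frac{3}{4} + 2 \cdot 749\right) + \frac{3}{-4 - -1332} = \left(- \frac{3}{4} + 1498\right) + \frac{3}{-4 + 1332} = \frac{5989}{4} + \frac{3}{1328} = \frac{1988351}{1328}$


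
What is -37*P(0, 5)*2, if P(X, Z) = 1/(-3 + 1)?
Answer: 37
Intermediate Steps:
P(X, Z) = -½ (P(X, Z) = 1/(-2) = -½)
-37*P(0, 5)*2 = -(-37)*2/2 = -37*(-1) = 37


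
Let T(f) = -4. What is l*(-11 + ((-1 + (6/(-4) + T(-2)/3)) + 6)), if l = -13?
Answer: 689/6 ≈ 114.83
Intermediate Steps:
l*(-11 + ((-1 + (6/(-4) + T(-2)/3)) + 6)) = -13*(-11 + ((-1 + (6/(-4) - 4/3)) + 6)) = -13*(-11 + ((-1 + (6*(-¼) - 4*⅓)) + 6)) = -13*(-11 + ((-1 + (-3/2 - 4/3)) + 6)) = -13*(-11 + ((-1 - 17/6) + 6)) = -13*(-11 + (-23/6 + 6)) = -13*(-11 + 13/6) = -13*(-53/6) = 689/6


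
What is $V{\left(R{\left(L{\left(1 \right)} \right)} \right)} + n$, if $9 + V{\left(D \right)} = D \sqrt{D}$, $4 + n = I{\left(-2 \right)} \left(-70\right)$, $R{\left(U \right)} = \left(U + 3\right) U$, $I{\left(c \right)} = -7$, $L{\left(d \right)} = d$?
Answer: $485$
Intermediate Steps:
$R{\left(U \right)} = U \left(3 + U\right)$ ($R{\left(U \right)} = \left(3 + U\right) U = U \left(3 + U\right)$)
$n = 486$ ($n = -4 - -490 = -4 + 490 = 486$)
$V{\left(D \right)} = -9 + D^{\frac{3}{2}}$ ($V{\left(D \right)} = -9 + D \sqrt{D} = -9 + D^{\frac{3}{2}}$)
$V{\left(R{\left(L{\left(1 \right)} \right)} \right)} + n = \left(-9 + \left(1 \left(3 + 1\right)\right)^{\frac{3}{2}}\right) + 486 = \left(-9 + \left(1 \cdot 4\right)^{\frac{3}{2}}\right) + 486 = \left(-9 + 4^{\frac{3}{2}}\right) + 486 = \left(-9 + 8\right) + 486 = -1 + 486 = 485$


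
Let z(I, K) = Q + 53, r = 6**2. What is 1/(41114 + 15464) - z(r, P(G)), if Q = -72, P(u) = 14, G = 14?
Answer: 1074983/56578 ≈ 19.000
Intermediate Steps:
r = 36
z(I, K) = -19 (z(I, K) = -72 + 53 = -19)
1/(41114 + 15464) - z(r, P(G)) = 1/(41114 + 15464) - 1*(-19) = 1/56578 + 19 = 1074983/56578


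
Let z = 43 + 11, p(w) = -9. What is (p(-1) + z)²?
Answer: 2025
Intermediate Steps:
z = 54
(p(-1) + z)² = (-9 + 54)² = 45² = 2025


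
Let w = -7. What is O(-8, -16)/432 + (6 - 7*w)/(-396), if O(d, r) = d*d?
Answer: 1/108 ≈ 0.0092593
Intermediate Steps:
O(d, r) = d**2
O(-8, -16)/432 + (6 - 7*w)/(-396) = (-8)**2/432 + (6 - 7*(-7))/(-396) = 64*(1/432) + (6 + 49)*(-1/396) = 4/27 + 55*(-1/396) = 4/27 - 5/36 = 1/108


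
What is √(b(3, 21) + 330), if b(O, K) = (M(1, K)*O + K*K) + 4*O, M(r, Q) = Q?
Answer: 3*√94 ≈ 29.086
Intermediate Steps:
b(O, K) = K² + 4*O + K*O (b(O, K) = (K*O + K*K) + 4*O = (K*O + K²) + 4*O = (K² + K*O) + 4*O = K² + 4*O + K*O)
√(b(3, 21) + 330) = √((21² + 4*3 + 21*3) + 330) = √((441 + 12 + 63) + 330) = √(516 + 330) = √846 = 3*√94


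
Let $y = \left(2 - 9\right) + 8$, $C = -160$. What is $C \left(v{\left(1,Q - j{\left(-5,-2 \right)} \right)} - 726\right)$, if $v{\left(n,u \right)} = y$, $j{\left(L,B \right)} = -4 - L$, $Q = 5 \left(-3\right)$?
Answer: $116000$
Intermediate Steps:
$Q = -15$
$y = 1$ ($y = -7 + 8 = 1$)
$v{\left(n,u \right)} = 1$
$C \left(v{\left(1,Q - j{\left(-5,-2 \right)} \right)} - 726\right) = - 160 \left(1 - 726\right) = \left(-160\right) \left(-725\right) = 116000$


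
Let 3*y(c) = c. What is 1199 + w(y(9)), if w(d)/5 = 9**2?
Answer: 1604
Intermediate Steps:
y(c) = c/3
w(d) = 405 (w(d) = 5*9**2 = 5*81 = 405)
1199 + w(y(9)) = 1199 + 405 = 1604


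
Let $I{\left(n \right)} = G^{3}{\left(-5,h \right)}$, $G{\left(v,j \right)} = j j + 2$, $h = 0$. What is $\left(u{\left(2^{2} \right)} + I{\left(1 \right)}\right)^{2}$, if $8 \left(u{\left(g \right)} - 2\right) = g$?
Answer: $\frac{441}{4} \approx 110.25$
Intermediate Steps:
$u{\left(g \right)} = 2 + \frac{g}{8}$
$G{\left(v,j \right)} = 2 + j^{2}$ ($G{\left(v,j \right)} = j^{2} + 2 = 2 + j^{2}$)
$I{\left(n \right)} = 8$ ($I{\left(n \right)} = \left(2 + 0^{2}\right)^{3} = \left(2 + 0\right)^{3} = 2^{3} = 8$)
$\left(u{\left(2^{2} \right)} + I{\left(1 \right)}\right)^{2} = \left(\left(2 + \frac{2^{2}}{8}\right) + 8\right)^{2} = \left(\left(2 + \frac{1}{8} \cdot 4\right) + 8\right)^{2} = \left(\left(2 + \frac{1}{2}\right) + 8\right)^{2} = \left(\frac{5}{2} + 8\right)^{2} = \left(\frac{21}{2}\right)^{2} = \frac{441}{4}$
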